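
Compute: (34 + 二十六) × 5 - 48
Convert 二十六 (Chinese numeral) → 2×10 + 6 = 26 (decimal)
Expression in decimal: (34 + 26) × 5 - 48
Parentheses first: 34 + 26 = 60
Multiply: 60 × 5 = 300
Subtract: 300 - 48 = 252
252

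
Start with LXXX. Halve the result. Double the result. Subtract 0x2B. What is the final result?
Convert LXXX (Roman numeral) → 50 + 10 + 10 + 10 = 80 (decimal)
Start: 80
80 ÷ 2 = 40
40 × 2 = 80
Convert 0x2B (hexadecimal) → 2×16 + 11 = 43 (decimal)
80 - 43 = 37
37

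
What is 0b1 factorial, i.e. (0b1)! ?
Convert 0b1 (binary) → 1 (decimal)
Compute 1! = 1
1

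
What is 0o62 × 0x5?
Convert 0o62 (octal) → 6×8 + 2 = 50 (decimal)
Convert 0x5 (hexadecimal) → 5 (decimal)
Compute 50 × 5 = 250
250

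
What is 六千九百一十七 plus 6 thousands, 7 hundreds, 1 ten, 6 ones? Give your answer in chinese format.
Convert 六千九百一十七 (Chinese numeral) → 6×1000 + 9×100 + 1×10 + 7 = 6917 (decimal)
Convert 6 thousands, 7 hundreds, 1 ten, 6 ones (place-value notation) → 6×1000 + 7×100 + 1×10 + 6 = 6716 (decimal)
Compute 6917 + 6716 = 13633
Convert 13633 (decimal) → 13633 = 1×10000 + 3×1000 + 6×100 + 3×10 + 3 → 一万三千六百三十三 (Chinese numeral)
一万三千六百三十三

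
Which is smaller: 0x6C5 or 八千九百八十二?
Convert 0x6C5 (hexadecimal) → 6×256 + 12×16 + 5 = 1733 (decimal)
Convert 八千九百八十二 (Chinese numeral) → 8×1000 + 9×100 + 8×10 + 2 = 8982 (decimal)
Compare 1733 vs 8982: smaller = 1733
1733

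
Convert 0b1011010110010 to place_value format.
Convert 0b1011010110010 (binary) → 4096 + 1024 + 512 + 128 + 32 + 16 + 2 = 5810 (decimal)
Convert 5810 (decimal) → 5810 = 5×1000 + 8×100 + 1×10 → 5 thousands, 8 hundreds, 1 ten (place-value notation)
5 thousands, 8 hundreds, 1 ten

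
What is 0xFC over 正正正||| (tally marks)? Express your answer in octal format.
Convert 0xFC (hexadecimal) → 15×16 + 12 = 252 (decimal)
Convert 正正正||| (tally marks) → 5 + 5 + 5 + 3 = 18 (decimal)
Compute 252 ÷ 18 = 14
Convert 14 (decimal) → 14 = 1×8 + 6 → 0o16 (octal)
0o16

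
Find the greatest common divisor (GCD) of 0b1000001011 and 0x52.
Convert 0b1000001011 (binary) → 512 + 8 + 2 + 1 = 523 (decimal)
Convert 0x52 (hexadecimal) → 5×16 + 2 = 82 (decimal)
Compute gcd(523, 82) = 1
1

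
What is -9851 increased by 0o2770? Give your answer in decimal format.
Convert 0o2770 (octal) → 2×512 + 7×64 + 7×8 = 1528 (decimal)
Compute -9851 + 1528 = -8323
-8323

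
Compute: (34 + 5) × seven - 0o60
Convert seven (English words) → 7 (decimal)
Convert 0o60 (octal) → 6×8 = 48 (decimal)
Expression in decimal: (34 + 5) × 7 - 48
Parentheses first: 34 + 5 = 39
Multiply: 39 × 7 = 273
Subtract: 273 - 48 = 225
225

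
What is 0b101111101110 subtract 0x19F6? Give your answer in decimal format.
Convert 0b101111101110 (binary) → 2048 + 512 + 256 + 128 + 64 + 32 + 8 + 4 + 2 = 3054 (decimal)
Convert 0x19F6 (hexadecimal) → 1×4096 + 9×256 + 15×16 + 6 = 6646 (decimal)
Compute 3054 - 6646 = -3592
-3592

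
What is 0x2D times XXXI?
Convert 0x2D (hexadecimal) → 2×16 + 13 = 45 (decimal)
Convert XXXI (Roman numeral) → 10 + 10 + 10 + 1 = 31 (decimal)
Compute 45 × 31 = 1395
1395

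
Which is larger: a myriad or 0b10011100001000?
Convert a myriad (colloquial) → 10000 (decimal)
Convert 0b10011100001000 (binary) → 8192 + 1024 + 512 + 256 + 8 = 9992 (decimal)
Compare 10000 vs 9992: larger = 10000
10000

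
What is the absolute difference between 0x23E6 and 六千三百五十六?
Convert 0x23E6 (hexadecimal) → 2×4096 + 3×256 + 14×16 + 6 = 9190 (decimal)
Convert 六千三百五十六 (Chinese numeral) → 6×1000 + 3×100 + 5×10 + 6 = 6356 (decimal)
Compute |9190 - 6356| = 2834
2834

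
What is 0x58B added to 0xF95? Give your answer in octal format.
Convert 0x58B (hexadecimal) → 5×256 + 8×16 + 11 = 1419 (decimal)
Convert 0xF95 (hexadecimal) → 15×256 + 9×16 + 5 = 3989 (decimal)
Compute 1419 + 3989 = 5408
Convert 5408 (decimal) → 5408 = 1×4096 + 2×512 + 4×64 + 4×8 → 0o12440 (octal)
0o12440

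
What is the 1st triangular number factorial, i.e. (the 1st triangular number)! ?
Convert the 1st triangular number (triangular index) → 1×2/2 = 1 (decimal)
Compute 1! = 1
1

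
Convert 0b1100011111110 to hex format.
Convert 0b1100011111110 (binary) → 4096 + 2048 + 128 + 64 + 32 + 16 + 8 + 4 + 2 = 6398 (decimal)
Convert 6398 (decimal) → 6398 = 1×4096 + 8×256 + 15×16 + 14 → 0x18FE (hexadecimal)
0x18FE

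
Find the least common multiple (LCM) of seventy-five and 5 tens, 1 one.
Convert seventy-five (English words) → 75 (decimal)
Convert 5 tens, 1 one (place-value notation) → 5×10 + 1 = 51 (decimal)
Compute lcm(75, 51) = 1275
1275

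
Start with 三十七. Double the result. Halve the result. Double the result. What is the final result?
Convert 三十七 (Chinese numeral) → 3×10 + 7 = 37 (decimal)
Start: 37
37 × 2 = 74
74 ÷ 2 = 37
37 × 2 = 74
74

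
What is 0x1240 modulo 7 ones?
Convert 0x1240 (hexadecimal) → 1×4096 + 2×256 + 4×16 = 4672 (decimal)
Convert 7 ones (place-value notation) → 7 (decimal)
Compute 4672 mod 7 = 3
3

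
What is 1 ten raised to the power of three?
Convert 1 ten (place-value notation) → 1×10 = 10 (decimal)
Convert three (English words) → 3 (decimal)
Compute 10 ^ 3 = 1000
1000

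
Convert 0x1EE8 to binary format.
Convert 0x1EE8 (hexadecimal) → 1×4096 + 14×256 + 14×16 + 8 = 7912 (decimal)
Convert 7912 (decimal) → 7912 = 4096 + 2048 + 1024 + 512 + 128 + 64 + 32 + 8 → 0b1111011101000 (binary)
0b1111011101000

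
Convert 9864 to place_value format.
Convert 9864 (decimal) → 9864 = 9×1000 + 8×100 + 6×10 + 4 → 9 thousands, 8 hundreds, 6 tens, 4 ones (place-value notation)
9 thousands, 8 hundreds, 6 tens, 4 ones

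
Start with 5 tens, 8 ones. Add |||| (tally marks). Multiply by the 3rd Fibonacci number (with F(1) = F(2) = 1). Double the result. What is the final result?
Convert 5 tens, 8 ones (place-value notation) → 5×10 + 8 = 58 (decimal)
Start: 58
Convert |||| (tally marks) → 4 (decimal)
58 + 4 = 62
Convert the 3rd Fibonacci number (with F(1) = F(2) = 1) (Fibonacci index) → 1, 1, 2 → 2 (decimal)
62 × 2 = 124
124 × 2 = 248
248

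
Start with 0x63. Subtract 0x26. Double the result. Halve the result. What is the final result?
Convert 0x63 (hexadecimal) → 6×16 + 3 = 99 (decimal)
Start: 99
Convert 0x26 (hexadecimal) → 2×16 + 6 = 38 (decimal)
99 - 38 = 61
61 × 2 = 122
122 ÷ 2 = 61
61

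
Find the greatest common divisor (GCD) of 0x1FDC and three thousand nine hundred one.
Convert 0x1FDC (hexadecimal) → 1×4096 + 15×256 + 13×16 + 12 = 8156 (decimal)
Convert three thousand nine hundred one (English words) → 3×1000 + 9×100 + 1 = 3901 (decimal)
Compute gcd(8156, 3901) = 1
1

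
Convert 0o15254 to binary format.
Convert 0o15254 (octal) → 1×4096 + 5×512 + 2×64 + 5×8 + 4 = 6828 (decimal)
Convert 6828 (decimal) → 6828 = 4096 + 2048 + 512 + 128 + 32 + 8 + 4 → 0b1101010101100 (binary)
0b1101010101100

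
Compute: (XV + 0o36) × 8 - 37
Convert XV (Roman numeral) → 10 + 5 = 15 (decimal)
Convert 0o36 (octal) → 3×8 + 6 = 30 (decimal)
Expression in decimal: (15 + 30) × 8 - 37
Parentheses first: 15 + 30 = 45
Multiply: 45 × 8 = 360
Subtract: 360 - 37 = 323
323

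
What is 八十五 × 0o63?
Convert 八十五 (Chinese numeral) → 8×10 + 5 = 85 (decimal)
Convert 0o63 (octal) → 6×8 + 3 = 51 (decimal)
Compute 85 × 51 = 4335
4335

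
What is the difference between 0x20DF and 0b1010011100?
Convert 0x20DF (hexadecimal) → 2×4096 + 13×16 + 15 = 8415 (decimal)
Convert 0b1010011100 (binary) → 512 + 128 + 16 + 8 + 4 = 668 (decimal)
Difference: |8415 - 668| = 7747
7747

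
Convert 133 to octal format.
Convert 133 (decimal) → 133 = 2×64 + 5 → 0o205 (octal)
0o205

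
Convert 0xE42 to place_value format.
Convert 0xE42 (hexadecimal) → 14×256 + 4×16 + 2 = 3650 (decimal)
Convert 3650 (decimal) → 3650 = 3×1000 + 6×100 + 5×10 → 3 thousands, 6 hundreds, 5 tens (place-value notation)
3 thousands, 6 hundreds, 5 tens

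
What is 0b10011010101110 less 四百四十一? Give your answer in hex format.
Convert 0b10011010101110 (binary) → 8192 + 1024 + 512 + 128 + 32 + 8 + 4 + 2 = 9902 (decimal)
Convert 四百四十一 (Chinese numeral) → 4×100 + 4×10 + 1 = 441 (decimal)
Compute 9902 - 441 = 9461
Convert 9461 (decimal) → 9461 = 2×4096 + 4×256 + 15×16 + 5 → 0x24F5 (hexadecimal)
0x24F5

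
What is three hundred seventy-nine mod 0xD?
Convert three hundred seventy-nine (English words) → 3×100 + 79 = 379 (decimal)
Convert 0xD (hexadecimal) → 13 (decimal)
Compute 379 mod 13 = 2
2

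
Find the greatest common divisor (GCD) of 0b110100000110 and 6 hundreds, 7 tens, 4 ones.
Convert 0b110100000110 (binary) → 2048 + 1024 + 256 + 4 + 2 = 3334 (decimal)
Convert 6 hundreds, 7 tens, 4 ones (place-value notation) → 6×100 + 7×10 + 4 = 674 (decimal)
Compute gcd(3334, 674) = 2
2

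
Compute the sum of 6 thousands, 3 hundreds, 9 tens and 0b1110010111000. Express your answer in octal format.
Convert 6 thousands, 3 hundreds, 9 tens (place-value notation) → 6×1000 + 3×100 + 9×10 = 6390 (decimal)
Convert 0b1110010111000 (binary) → 4096 + 2048 + 1024 + 128 + 32 + 16 + 8 = 7352 (decimal)
Compute 6390 + 7352 = 13742
Convert 13742 (decimal) → 13742 = 3×4096 + 2×512 + 6×64 + 5×8 + 6 → 0o32656 (octal)
0o32656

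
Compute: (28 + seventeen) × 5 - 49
Convert seventeen (English words) → 17 (decimal)
Expression in decimal: (28 + 17) × 5 - 49
Parentheses first: 28 + 17 = 45
Multiply: 45 × 5 = 225
Subtract: 225 - 49 = 176
176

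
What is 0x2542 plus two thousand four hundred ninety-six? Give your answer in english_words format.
Convert 0x2542 (hexadecimal) → 2×4096 + 5×256 + 4×16 + 2 = 9538 (decimal)
Convert two thousand four hundred ninety-six (English words) → 2×1000 + 4×100 + 96 = 2496 (decimal)
Compute 9538 + 2496 = 12034
Convert 12034 (decimal) → 12034 = 12×1000 + 34 → twelve thousand thirty-four (English words)
twelve thousand thirty-four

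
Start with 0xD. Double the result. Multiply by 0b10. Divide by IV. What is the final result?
Convert 0xD (hexadecimal) → 13 (decimal)
Start: 13
13 × 2 = 26
Convert 0b10 (binary) → 2 (decimal)
26 × 2 = 52
Convert IV (Roman numeral) → 4 (decimal)
52 ÷ 4 = 13
13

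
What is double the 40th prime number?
The 40th prime number = 173
Compute 173 × 2 = 346
346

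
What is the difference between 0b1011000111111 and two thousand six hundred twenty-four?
Convert 0b1011000111111 (binary) → 4096 + 1024 + 512 + 32 + 16 + 8 + 4 + 2 + 1 = 5695 (decimal)
Convert two thousand six hundred twenty-four (English words) → 2×1000 + 6×100 + 24 = 2624 (decimal)
Difference: |5695 - 2624| = 3071
3071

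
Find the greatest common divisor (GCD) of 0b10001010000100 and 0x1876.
Convert 0b10001010000100 (binary) → 8192 + 512 + 128 + 4 = 8836 (decimal)
Convert 0x1876 (hexadecimal) → 1×4096 + 8×256 + 7×16 + 6 = 6262 (decimal)
Compute gcd(8836, 6262) = 2
2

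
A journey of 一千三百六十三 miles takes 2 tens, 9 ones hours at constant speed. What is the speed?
Convert 一千三百六十三 (Chinese numeral) → 1×1000 + 3×100 + 6×10 + 3 = 1363 (decimal)
Convert 2 tens, 9 ones (place-value notation) → 2×10 + 9 = 29 (decimal)
Compute 1363 ÷ 29 = 47
47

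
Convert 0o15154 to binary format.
Convert 0o15154 (octal) → 1×4096 + 5×512 + 1×64 + 5×8 + 4 = 6764 (decimal)
Convert 6764 (decimal) → 6764 = 4096 + 2048 + 512 + 64 + 32 + 8 + 4 → 0b1101001101100 (binary)
0b1101001101100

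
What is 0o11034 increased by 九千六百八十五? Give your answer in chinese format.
Convert 0o11034 (octal) → 1×4096 + 1×512 + 3×8 + 4 = 4636 (decimal)
Convert 九千六百八十五 (Chinese numeral) → 9×1000 + 6×100 + 8×10 + 5 = 9685 (decimal)
Compute 4636 + 9685 = 14321
Convert 14321 (decimal) → 14321 = 1×10000 + 4×1000 + 3×100 + 2×10 + 1 → 一万四千三百二十一 (Chinese numeral)
一万四千三百二十一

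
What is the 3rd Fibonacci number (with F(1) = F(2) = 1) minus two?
The 3rd Fibonacci number (with F(1) = F(2) = 1): 1, 1, 2 → 2
Convert two (English words) → 2 (decimal)
Compute 2 - 2 = 0
0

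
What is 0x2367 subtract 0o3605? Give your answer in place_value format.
Convert 0x2367 (hexadecimal) → 2×4096 + 3×256 + 6×16 + 7 = 9063 (decimal)
Convert 0o3605 (octal) → 3×512 + 6×64 + 5 = 1925 (decimal)
Compute 9063 - 1925 = 7138
Convert 7138 (decimal) → 7138 = 7×1000 + 1×100 + 3×10 + 8 → 7 thousands, 1 hundred, 3 tens, 8 ones (place-value notation)
7 thousands, 1 hundred, 3 tens, 8 ones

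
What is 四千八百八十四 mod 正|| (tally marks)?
Convert 四千八百八十四 (Chinese numeral) → 4×1000 + 8×100 + 8×10 + 4 = 4884 (decimal)
Convert 正|| (tally marks) → 5 + 2 = 7 (decimal)
Compute 4884 mod 7 = 5
5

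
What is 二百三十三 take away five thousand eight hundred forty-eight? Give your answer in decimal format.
Convert 二百三十三 (Chinese numeral) → 2×100 + 3×10 + 3 = 233 (decimal)
Convert five thousand eight hundred forty-eight (English words) → 5×1000 + 8×100 + 48 = 5848 (decimal)
Compute 233 - 5848 = -5615
-5615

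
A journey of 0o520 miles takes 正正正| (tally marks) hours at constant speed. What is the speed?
Convert 0o520 (octal) → 5×64 + 2×8 = 336 (decimal)
Convert 正正正| (tally marks) → 5 + 5 + 5 + 1 = 16 (decimal)
Compute 336 ÷ 16 = 21
21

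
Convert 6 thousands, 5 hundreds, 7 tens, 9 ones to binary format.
Convert 6 thousands, 5 hundreds, 7 tens, 9 ones (place-value notation) → 6×1000 + 5×100 + 7×10 + 9 = 6579 (decimal)
Convert 6579 (decimal) → 6579 = 4096 + 2048 + 256 + 128 + 32 + 16 + 2 + 1 → 0b1100110110011 (binary)
0b1100110110011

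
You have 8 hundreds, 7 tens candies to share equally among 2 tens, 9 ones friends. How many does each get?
Convert 8 hundreds, 7 tens (place-value notation) → 8×100 + 7×10 = 870 (decimal)
Convert 2 tens, 9 ones (place-value notation) → 2×10 + 9 = 29 (decimal)
Compute 870 ÷ 29 = 30
30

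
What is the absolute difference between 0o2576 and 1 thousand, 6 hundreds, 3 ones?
Convert 0o2576 (octal) → 2×512 + 5×64 + 7×8 + 6 = 1406 (decimal)
Convert 1 thousand, 6 hundreds, 3 ones (place-value notation) → 1×1000 + 6×100 + 3 = 1603 (decimal)
Compute |1406 - 1603| = 197
197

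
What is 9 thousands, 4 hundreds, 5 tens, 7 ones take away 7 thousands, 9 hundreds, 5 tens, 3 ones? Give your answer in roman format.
Convert 9 thousands, 4 hundreds, 5 tens, 7 ones (place-value notation) → 9×1000 + 4×100 + 5×10 + 7 = 9457 (decimal)
Convert 7 thousands, 9 hundreds, 5 tens, 3 ones (place-value notation) → 7×1000 + 9×100 + 5×10 + 3 = 7953 (decimal)
Compute 9457 - 7953 = 1504
Convert 1504 (decimal) → 1504 = 1000 + 500 + 4 → MDIV (Roman numeral)
MDIV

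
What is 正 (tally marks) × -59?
Convert 正 (tally marks) → 5 (decimal)
Compute 5 × -59 = -295
-295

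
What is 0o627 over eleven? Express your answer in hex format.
Convert 0o627 (octal) → 6×64 + 2×8 + 7 = 407 (decimal)
Convert eleven (English words) → 11 (decimal)
Compute 407 ÷ 11 = 37
Convert 37 (decimal) → 37 = 2×16 + 5 → 0x25 (hexadecimal)
0x25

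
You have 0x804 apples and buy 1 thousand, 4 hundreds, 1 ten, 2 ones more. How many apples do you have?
Convert 0x804 (hexadecimal) → 8×256 + 4 = 2052 (decimal)
Convert 1 thousand, 4 hundreds, 1 ten, 2 ones (place-value notation) → 1×1000 + 4×100 + 1×10 + 2 = 1412 (decimal)
Compute 2052 + 1412 = 3464
3464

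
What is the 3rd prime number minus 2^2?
The 3rd prime number = 5
Convert 2^2 (power) → 4 (decimal)
Compute 5 - 4 = 1
1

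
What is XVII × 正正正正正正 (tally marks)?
Convert XVII (Roman numeral) → 10 + 5 + 1 + 1 = 17 (decimal)
Convert 正正正正正正 (tally marks) → 5 + 5 + 5 + 5 + 5 + 5 = 30 (decimal)
Compute 17 × 30 = 510
510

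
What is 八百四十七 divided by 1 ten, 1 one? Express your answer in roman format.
Convert 八百四十七 (Chinese numeral) → 8×100 + 4×10 + 7 = 847 (decimal)
Convert 1 ten, 1 one (place-value notation) → 1×10 + 1 = 11 (decimal)
Compute 847 ÷ 11 = 77
Convert 77 (decimal) → 77 = 50 + 10 + 10 + 5 + 1 + 1 → LXXVII (Roman numeral)
LXXVII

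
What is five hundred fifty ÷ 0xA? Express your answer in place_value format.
Convert five hundred fifty (English words) → 5×100 + 50 = 550 (decimal)
Convert 0xA (hexadecimal) → 10 (decimal)
Compute 550 ÷ 10 = 55
Convert 55 (decimal) → 55 = 5×10 + 5 → 5 tens, 5 ones (place-value notation)
5 tens, 5 ones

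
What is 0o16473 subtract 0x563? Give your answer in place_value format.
Convert 0o16473 (octal) → 1×4096 + 6×512 + 4×64 + 7×8 + 3 = 7483 (decimal)
Convert 0x563 (hexadecimal) → 5×256 + 6×16 + 3 = 1379 (decimal)
Compute 7483 - 1379 = 6104
Convert 6104 (decimal) → 6104 = 6×1000 + 1×100 + 4 → 6 thousands, 1 hundred, 4 ones (place-value notation)
6 thousands, 1 hundred, 4 ones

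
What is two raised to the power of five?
Convert two (English words) → 2 (decimal)
Convert five (English words) → 5 (decimal)
Compute 2 ^ 5 = 32
32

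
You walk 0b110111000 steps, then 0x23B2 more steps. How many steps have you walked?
Convert 0b110111000 (binary) → 256 + 128 + 32 + 16 + 8 = 440 (decimal)
Convert 0x23B2 (hexadecimal) → 2×4096 + 3×256 + 11×16 + 2 = 9138 (decimal)
Compute 440 + 9138 = 9578
9578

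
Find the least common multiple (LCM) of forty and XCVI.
Convert forty (English words) → 40 (decimal)
Convert XCVI (Roman numeral) → 90 + 5 + 1 = 96 (decimal)
Compute lcm(40, 96) = 480
480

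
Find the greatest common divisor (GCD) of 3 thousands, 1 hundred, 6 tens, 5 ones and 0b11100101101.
Convert 3 thousands, 1 hundred, 6 tens, 5 ones (place-value notation) → 3×1000 + 1×100 + 6×10 + 5 = 3165 (decimal)
Convert 0b11100101101 (binary) → 1024 + 512 + 256 + 32 + 8 + 4 + 1 = 1837 (decimal)
Compute gcd(3165, 1837) = 1
1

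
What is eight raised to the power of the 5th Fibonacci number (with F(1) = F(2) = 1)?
Convert eight (English words) → 8 (decimal)
Convert the 5th Fibonacci number (with F(1) = F(2) = 1) (Fibonacci index) → 1, 1, 2, 3, 5 → 5 (decimal)
Compute 8 ^ 5 = 32768
32768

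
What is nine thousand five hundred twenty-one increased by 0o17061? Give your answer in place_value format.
Convert nine thousand five hundred twenty-one (English words) → 9×1000 + 5×100 + 21 = 9521 (decimal)
Convert 0o17061 (octal) → 1×4096 + 7×512 + 6×8 + 1 = 7729 (decimal)
Compute 9521 + 7729 = 17250
Convert 17250 (decimal) → 17250 = 17×1000 + 2×100 + 5×10 → 17 thousands, 2 hundreds, 5 tens (place-value notation)
17 thousands, 2 hundreds, 5 tens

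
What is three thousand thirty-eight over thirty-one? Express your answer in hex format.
Convert three thousand thirty-eight (English words) → 3×1000 + 38 = 3038 (decimal)
Convert thirty-one (English words) → 31 (decimal)
Compute 3038 ÷ 31 = 98
Convert 98 (decimal) → 98 = 6×16 + 2 → 0x62 (hexadecimal)
0x62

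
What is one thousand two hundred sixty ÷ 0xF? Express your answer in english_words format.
Convert one thousand two hundred sixty (English words) → 1×1000 + 2×100 + 60 = 1260 (decimal)
Convert 0xF (hexadecimal) → 15 (decimal)
Compute 1260 ÷ 15 = 84
Convert 84 (decimal) → eighty-four (English words)
eighty-four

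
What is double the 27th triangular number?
The 27th triangular number = 27×28/2 = 378
Compute 378 × 2 = 756
756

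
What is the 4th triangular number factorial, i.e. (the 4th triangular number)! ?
Convert the 4th triangular number (triangular index) → 4×5/2 = 10 (decimal)
Compute 10! = 3628800
3628800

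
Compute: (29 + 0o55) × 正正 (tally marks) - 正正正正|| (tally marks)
Convert 0o55 (octal) → 5×8 + 5 = 45 (decimal)
Convert 正正 (tally marks) → 5 + 5 = 10 (decimal)
Convert 正正正正|| (tally marks) → 5 + 5 + 5 + 5 + 2 = 22 (decimal)
Expression in decimal: (29 + 45) × 10 - 22
Parentheses first: 29 + 45 = 74
Multiply: 74 × 10 = 740
Subtract: 740 - 22 = 718
718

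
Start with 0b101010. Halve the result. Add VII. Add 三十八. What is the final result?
Convert 0b101010 (binary) → 32 + 8 + 2 = 42 (decimal)
Start: 42
42 ÷ 2 = 21
Convert VII (Roman numeral) → 5 + 1 + 1 = 7 (decimal)
21 + 7 = 28
Convert 三十八 (Chinese numeral) → 3×10 + 8 = 38 (decimal)
28 + 38 = 66
66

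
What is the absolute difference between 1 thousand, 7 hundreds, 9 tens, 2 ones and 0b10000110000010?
Convert 1 thousand, 7 hundreds, 9 tens, 2 ones (place-value notation) → 1×1000 + 7×100 + 9×10 + 2 = 1792 (decimal)
Convert 0b10000110000010 (binary) → 8192 + 256 + 128 + 2 = 8578 (decimal)
Compute |1792 - 8578| = 6786
6786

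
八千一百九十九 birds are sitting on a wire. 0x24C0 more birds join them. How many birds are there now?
Convert 八千一百九十九 (Chinese numeral) → 8×1000 + 1×100 + 9×10 + 9 = 8199 (decimal)
Convert 0x24C0 (hexadecimal) → 2×4096 + 4×256 + 12×16 = 9408 (decimal)
Compute 8199 + 9408 = 17607
17607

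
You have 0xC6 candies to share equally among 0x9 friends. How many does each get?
Convert 0xC6 (hexadecimal) → 12×16 + 6 = 198 (decimal)
Convert 0x9 (hexadecimal) → 9 (decimal)
Compute 198 ÷ 9 = 22
22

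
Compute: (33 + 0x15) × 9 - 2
Convert 0x15 (hexadecimal) → 1×16 + 5 = 21 (decimal)
Expression in decimal: (33 + 21) × 9 - 2
Parentheses first: 33 + 21 = 54
Multiply: 54 × 9 = 486
Subtract: 486 - 2 = 484
484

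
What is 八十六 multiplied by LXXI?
Convert 八十六 (Chinese numeral) → 8×10 + 6 = 86 (decimal)
Convert LXXI (Roman numeral) → 50 + 10 + 10 + 1 = 71 (decimal)
Compute 86 × 71 = 6106
6106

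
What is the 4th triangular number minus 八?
The 4th triangular number = 4×5/2 = 10
Convert 八 (Chinese numeral) → 8 (decimal)
Compute 10 - 8 = 2
2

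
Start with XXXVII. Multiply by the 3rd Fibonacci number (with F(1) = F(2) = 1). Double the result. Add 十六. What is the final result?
Convert XXXVII (Roman numeral) → 10 + 10 + 10 + 5 + 1 + 1 = 37 (decimal)
Start: 37
Convert the 3rd Fibonacci number (with F(1) = F(2) = 1) (Fibonacci index) → 1, 1, 2 → 2 (decimal)
37 × 2 = 74
74 × 2 = 148
Convert 十六 (Chinese numeral) → 1×10 + 6 = 16 (decimal)
148 + 16 = 164
164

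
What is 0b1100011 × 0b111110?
Convert 0b1100011 (binary) → 64 + 32 + 2 + 1 = 99 (decimal)
Convert 0b111110 (binary) → 32 + 16 + 8 + 4 + 2 = 62 (decimal)
Compute 99 × 62 = 6138
6138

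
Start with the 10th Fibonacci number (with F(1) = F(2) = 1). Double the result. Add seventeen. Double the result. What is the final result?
Convert the 10th Fibonacci number (with F(1) = F(2) = 1) (Fibonacci index) → 1, 1, 2, 3, 5, 8, 13, 21, 34, 55 → 55 (decimal)
Start: 55
55 × 2 = 110
Convert seventeen (English words) → 17 (decimal)
110 + 17 = 127
127 × 2 = 254
254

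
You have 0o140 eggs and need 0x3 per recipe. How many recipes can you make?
Convert 0o140 (octal) → 1×64 + 4×8 = 96 (decimal)
Convert 0x3 (hexadecimal) → 3 (decimal)
Compute 96 ÷ 3 = 32
32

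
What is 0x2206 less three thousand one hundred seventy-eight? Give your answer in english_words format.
Convert 0x2206 (hexadecimal) → 2×4096 + 2×256 + 6 = 8710 (decimal)
Convert three thousand one hundred seventy-eight (English words) → 3×1000 + 1×100 + 78 = 3178 (decimal)
Compute 8710 - 3178 = 5532
Convert 5532 (decimal) → 5532 = 5×1000 + 5×100 + 32 → five thousand five hundred thirty-two (English words)
five thousand five hundred thirty-two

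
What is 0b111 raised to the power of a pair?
Convert 0b111 (binary) → 4 + 2 + 1 = 7 (decimal)
Convert a pair (colloquial) → 2 (decimal)
Compute 7 ^ 2 = 49
49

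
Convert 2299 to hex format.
Convert 2299 (decimal) → 2299 = 8×256 + 15×16 + 11 → 0x8FB (hexadecimal)
0x8FB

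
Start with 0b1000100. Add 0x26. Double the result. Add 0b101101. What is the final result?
Convert 0b1000100 (binary) → 64 + 4 = 68 (decimal)
Start: 68
Convert 0x26 (hexadecimal) → 2×16 + 6 = 38 (decimal)
68 + 38 = 106
106 × 2 = 212
Convert 0b101101 (binary) → 32 + 8 + 4 + 1 = 45 (decimal)
212 + 45 = 257
257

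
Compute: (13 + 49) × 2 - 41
Parentheses first: 13 + 49 = 62
Multiply: 62 × 2 = 124
Subtract: 124 - 41 = 83
83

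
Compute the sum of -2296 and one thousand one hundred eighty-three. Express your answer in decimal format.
Convert one thousand one hundred eighty-three (English words) → 1×1000 + 1×100 + 83 = 1183 (decimal)
Compute -2296 + 1183 = -1113
-1113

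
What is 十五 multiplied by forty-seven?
Convert 十五 (Chinese numeral) → 1×10 + 5 = 15 (decimal)
Convert forty-seven (English words) → 47 (decimal)
Compute 15 × 47 = 705
705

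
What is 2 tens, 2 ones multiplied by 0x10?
Convert 2 tens, 2 ones (place-value notation) → 2×10 + 2 = 22 (decimal)
Convert 0x10 (hexadecimal) → 1×16 = 16 (decimal)
Compute 22 × 16 = 352
352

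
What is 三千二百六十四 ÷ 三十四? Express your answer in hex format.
Convert 三千二百六十四 (Chinese numeral) → 3×1000 + 2×100 + 6×10 + 4 = 3264 (decimal)
Convert 三十四 (Chinese numeral) → 3×10 + 4 = 34 (decimal)
Compute 3264 ÷ 34 = 96
Convert 96 (decimal) → 96 = 6×16 → 0x60 (hexadecimal)
0x60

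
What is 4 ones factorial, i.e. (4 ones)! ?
Convert 4 ones (place-value notation) → 4 (decimal)
Compute 4! = 24
24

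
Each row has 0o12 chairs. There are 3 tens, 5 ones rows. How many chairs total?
Convert 0o12 (octal) → 1×8 + 2 = 10 (decimal)
Convert 3 tens, 5 ones (place-value notation) → 3×10 + 5 = 35 (decimal)
Compute 10 × 35 = 350
350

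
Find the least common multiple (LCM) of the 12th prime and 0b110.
Convert the 12th prime (prime index) → 37 (decimal)
Convert 0b110 (binary) → 4 + 2 = 6 (decimal)
Compute lcm(37, 6) = 222
222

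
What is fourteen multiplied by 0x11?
Convert fourteen (English words) → 14 (decimal)
Convert 0x11 (hexadecimal) → 1×16 + 1 = 17 (decimal)
Compute 14 × 17 = 238
238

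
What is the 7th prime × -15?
Convert the 7th prime (prime index) → 17 (decimal)
Compute 17 × -15 = -255
-255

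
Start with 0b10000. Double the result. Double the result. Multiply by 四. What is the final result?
Convert 0b10000 (binary) → 16 (decimal)
Start: 16
16 × 2 = 32
32 × 2 = 64
Convert 四 (Chinese numeral) → 4 (decimal)
64 × 4 = 256
256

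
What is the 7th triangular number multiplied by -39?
Convert the 7th triangular number (triangular index) → 7×8/2 = 28 (decimal)
Compute 28 × -39 = -1092
-1092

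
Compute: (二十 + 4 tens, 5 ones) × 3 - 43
Convert 二十 (Chinese numeral) → 2×10 = 20 (decimal)
Convert 4 tens, 5 ones (place-value notation) → 4×10 + 5 = 45 (decimal)
Expression in decimal: (20 + 45) × 3 - 43
Parentheses first: 20 + 45 = 65
Multiply: 65 × 3 = 195
Subtract: 195 - 43 = 152
152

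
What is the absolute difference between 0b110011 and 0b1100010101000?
Convert 0b110011 (binary) → 32 + 16 + 2 + 1 = 51 (decimal)
Convert 0b1100010101000 (binary) → 4096 + 2048 + 128 + 32 + 8 = 6312 (decimal)
Compute |51 - 6312| = 6261
6261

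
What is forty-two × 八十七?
Convert forty-two (English words) → 42 (decimal)
Convert 八十七 (Chinese numeral) → 8×10 + 7 = 87 (decimal)
Compute 42 × 87 = 3654
3654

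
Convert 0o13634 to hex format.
Convert 0o13634 (octal) → 1×4096 + 3×512 + 6×64 + 3×8 + 4 = 6044 (decimal)
Convert 6044 (decimal) → 6044 = 1×4096 + 7×256 + 9×16 + 12 → 0x179C (hexadecimal)
0x179C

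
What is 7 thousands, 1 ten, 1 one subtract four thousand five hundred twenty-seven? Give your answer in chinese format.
Convert 7 thousands, 1 ten, 1 one (place-value notation) → 7×1000 + 1×10 + 1 = 7011 (decimal)
Convert four thousand five hundred twenty-seven (English words) → 4×1000 + 5×100 + 27 = 4527 (decimal)
Compute 7011 - 4527 = 2484
Convert 2484 (decimal) → 2484 = 2×1000 + 4×100 + 8×10 + 4 → 二千四百八十四 (Chinese numeral)
二千四百八十四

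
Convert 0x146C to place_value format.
Convert 0x146C (hexadecimal) → 1×4096 + 4×256 + 6×16 + 12 = 5228 (decimal)
Convert 5228 (decimal) → 5228 = 5×1000 + 2×100 + 2×10 + 8 → 5 thousands, 2 hundreds, 2 tens, 8 ones (place-value notation)
5 thousands, 2 hundreds, 2 tens, 8 ones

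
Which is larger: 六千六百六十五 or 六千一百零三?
Convert 六千六百六十五 (Chinese numeral) → 6×1000 + 6×100 + 6×10 + 5 = 6665 (decimal)
Convert 六千一百零三 (Chinese numeral) → 6×1000 + 1×100 + 3 = 6103 (decimal)
Compare 6665 vs 6103: larger = 6665
6665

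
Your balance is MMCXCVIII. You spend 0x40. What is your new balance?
Convert MMCXCVIII (Roman numeral) → 1000 + 1000 + 100 + 90 + 5 + 1 + 1 + 1 = 2198 (decimal)
Convert 0x40 (hexadecimal) → 4×16 = 64 (decimal)
Compute 2198 - 64 = 2134
2134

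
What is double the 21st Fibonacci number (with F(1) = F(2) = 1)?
The 21st Fibonacci number (with F(1) = F(2) = 1) = 10946
Compute 10946 × 2 = 21892
21892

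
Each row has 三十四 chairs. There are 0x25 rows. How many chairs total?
Convert 三十四 (Chinese numeral) → 3×10 + 4 = 34 (decimal)
Convert 0x25 (hexadecimal) → 2×16 + 5 = 37 (decimal)
Compute 34 × 37 = 1258
1258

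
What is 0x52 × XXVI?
Convert 0x52 (hexadecimal) → 5×16 + 2 = 82 (decimal)
Convert XXVI (Roman numeral) → 10 + 10 + 5 + 1 = 26 (decimal)
Compute 82 × 26 = 2132
2132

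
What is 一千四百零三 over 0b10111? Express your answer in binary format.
Convert 一千四百零三 (Chinese numeral) → 1×1000 + 4×100 + 3 = 1403 (decimal)
Convert 0b10111 (binary) → 16 + 4 + 2 + 1 = 23 (decimal)
Compute 1403 ÷ 23 = 61
Convert 61 (decimal) → 61 = 32 + 16 + 8 + 4 + 1 → 0b111101 (binary)
0b111101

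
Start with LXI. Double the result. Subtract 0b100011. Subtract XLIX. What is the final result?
Convert LXI (Roman numeral) → 50 + 10 + 1 = 61 (decimal)
Start: 61
61 × 2 = 122
Convert 0b100011 (binary) → 32 + 2 + 1 = 35 (decimal)
122 - 35 = 87
Convert XLIX (Roman numeral) → 40 + 9 = 49 (decimal)
87 - 49 = 38
38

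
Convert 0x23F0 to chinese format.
Convert 0x23F0 (hexadecimal) → 2×4096 + 3×256 + 15×16 = 9200 (decimal)
Convert 9200 (decimal) → 9200 = 9×1000 + 2×100 → 九千二百 (Chinese numeral)
九千二百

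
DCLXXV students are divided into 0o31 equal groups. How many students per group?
Convert DCLXXV (Roman numeral) → 500 + 100 + 50 + 10 + 10 + 5 = 675 (decimal)
Convert 0o31 (octal) → 3×8 + 1 = 25 (decimal)
Compute 675 ÷ 25 = 27
27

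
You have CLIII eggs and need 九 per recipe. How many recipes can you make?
Convert CLIII (Roman numeral) → 100 + 50 + 1 + 1 + 1 = 153 (decimal)
Convert 九 (Chinese numeral) → 9 (decimal)
Compute 153 ÷ 9 = 17
17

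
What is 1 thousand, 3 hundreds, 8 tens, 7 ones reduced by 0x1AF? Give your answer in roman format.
Convert 1 thousand, 3 hundreds, 8 tens, 7 ones (place-value notation) → 1×1000 + 3×100 + 8×10 + 7 = 1387 (decimal)
Convert 0x1AF (hexadecimal) → 1×256 + 10×16 + 15 = 431 (decimal)
Compute 1387 - 431 = 956
Convert 956 (decimal) → 956 = 900 + 50 + 5 + 1 → CMLVI (Roman numeral)
CMLVI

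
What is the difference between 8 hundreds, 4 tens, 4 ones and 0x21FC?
Convert 8 hundreds, 4 tens, 4 ones (place-value notation) → 8×100 + 4×10 + 4 = 844 (decimal)
Convert 0x21FC (hexadecimal) → 2×4096 + 1×256 + 15×16 + 12 = 8700 (decimal)
Difference: |844 - 8700| = 7856
7856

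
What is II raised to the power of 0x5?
Convert II (Roman numeral) → 1 + 1 = 2 (decimal)
Convert 0x5 (hexadecimal) → 5 (decimal)
Compute 2 ^ 5 = 32
32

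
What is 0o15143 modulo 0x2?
Convert 0o15143 (octal) → 1×4096 + 5×512 + 1×64 + 4×8 + 3 = 6755 (decimal)
Convert 0x2 (hexadecimal) → 2 (decimal)
Compute 6755 mod 2 = 1
1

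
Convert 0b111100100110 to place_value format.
Convert 0b111100100110 (binary) → 2048 + 1024 + 512 + 256 + 32 + 4 + 2 = 3878 (decimal)
Convert 3878 (decimal) → 3878 = 3×1000 + 8×100 + 7×10 + 8 → 3 thousands, 8 hundreds, 7 tens, 8 ones (place-value notation)
3 thousands, 8 hundreds, 7 tens, 8 ones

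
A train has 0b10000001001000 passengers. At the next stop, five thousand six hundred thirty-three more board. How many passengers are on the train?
Convert 0b10000001001000 (binary) → 8192 + 64 + 8 = 8264 (decimal)
Convert five thousand six hundred thirty-three (English words) → 5×1000 + 6×100 + 33 = 5633 (decimal)
Compute 8264 + 5633 = 13897
13897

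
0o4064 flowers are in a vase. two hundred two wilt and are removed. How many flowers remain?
Convert 0o4064 (octal) → 4×512 + 6×8 + 4 = 2100 (decimal)
Convert two hundred two (English words) → 2×100 + 2 = 202 (decimal)
Compute 2100 - 202 = 1898
1898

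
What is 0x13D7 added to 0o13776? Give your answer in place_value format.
Convert 0x13D7 (hexadecimal) → 1×4096 + 3×256 + 13×16 + 7 = 5079 (decimal)
Convert 0o13776 (octal) → 1×4096 + 3×512 + 7×64 + 7×8 + 6 = 6142 (decimal)
Compute 5079 + 6142 = 11221
Convert 11221 (decimal) → 11221 = 11×1000 + 2×100 + 2×10 + 1 → 11 thousands, 2 hundreds, 2 tens, 1 one (place-value notation)
11 thousands, 2 hundreds, 2 tens, 1 one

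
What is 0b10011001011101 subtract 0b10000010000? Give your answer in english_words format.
Convert 0b10011001011101 (binary) → 8192 + 1024 + 512 + 64 + 16 + 8 + 4 + 1 = 9821 (decimal)
Convert 0b10000010000 (binary) → 1024 + 16 = 1040 (decimal)
Compute 9821 - 1040 = 8781
Convert 8781 (decimal) → 8781 = 8×1000 + 7×100 + 81 → eight thousand seven hundred eighty-one (English words)
eight thousand seven hundred eighty-one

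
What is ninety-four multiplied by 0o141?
Convert ninety-four (English words) → 94 (decimal)
Convert 0o141 (octal) → 1×64 + 4×8 + 1 = 97 (decimal)
Compute 94 × 97 = 9118
9118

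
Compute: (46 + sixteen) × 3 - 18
Convert sixteen (English words) → 16 (decimal)
Expression in decimal: (46 + 16) × 3 - 18
Parentheses first: 46 + 16 = 62
Multiply: 62 × 3 = 186
Subtract: 186 - 18 = 168
168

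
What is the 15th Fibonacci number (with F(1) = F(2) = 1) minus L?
The 15th Fibonacci number (with F(1) = F(2) = 1): 1, 1, 2, 3, 5, 8, 13, 21, 34, 55, 89, 144, 233, 377, 610 → 610
Convert L (Roman numeral) → 50 (decimal)
Compute 610 - 50 = 560
560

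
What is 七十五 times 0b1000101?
Convert 七十五 (Chinese numeral) → 7×10 + 5 = 75 (decimal)
Convert 0b1000101 (binary) → 64 + 4 + 1 = 69 (decimal)
Compute 75 × 69 = 5175
5175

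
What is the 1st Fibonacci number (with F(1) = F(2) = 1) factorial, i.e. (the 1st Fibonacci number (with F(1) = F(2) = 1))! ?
Convert the 1st Fibonacci number (with F(1) = F(2) = 1) (Fibonacci index) → 1 (decimal)
Compute 1! = 1
1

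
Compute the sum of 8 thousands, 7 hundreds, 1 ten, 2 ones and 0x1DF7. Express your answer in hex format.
Convert 8 thousands, 7 hundreds, 1 ten, 2 ones (place-value notation) → 8×1000 + 7×100 + 1×10 + 2 = 8712 (decimal)
Convert 0x1DF7 (hexadecimal) → 1×4096 + 13×256 + 15×16 + 7 = 7671 (decimal)
Compute 8712 + 7671 = 16383
Convert 16383 (decimal) → 16383 = 3×4096 + 15×256 + 15×16 + 15 → 0x3FFF (hexadecimal)
0x3FFF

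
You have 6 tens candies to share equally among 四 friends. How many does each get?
Convert 6 tens (place-value notation) → 6×10 = 60 (decimal)
Convert 四 (Chinese numeral) → 4 (decimal)
Compute 60 ÷ 4 = 15
15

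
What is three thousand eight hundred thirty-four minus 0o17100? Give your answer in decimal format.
Convert three thousand eight hundred thirty-four (English words) → 3×1000 + 8×100 + 34 = 3834 (decimal)
Convert 0o17100 (octal) → 1×4096 + 7×512 + 1×64 = 7744 (decimal)
Compute 3834 - 7744 = -3910
-3910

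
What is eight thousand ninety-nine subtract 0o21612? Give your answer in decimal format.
Convert eight thousand ninety-nine (English words) → 8×1000 + 99 = 8099 (decimal)
Convert 0o21612 (octal) → 2×4096 + 1×512 + 6×64 + 1×8 + 2 = 9098 (decimal)
Compute 8099 - 9098 = -999
-999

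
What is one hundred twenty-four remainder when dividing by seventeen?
Convert one hundred twenty-four (English words) → 1×100 + 24 = 124 (decimal)
Convert seventeen (English words) → 17 (decimal)
Compute 124 mod 17 = 5
5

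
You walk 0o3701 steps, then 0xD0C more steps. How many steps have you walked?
Convert 0o3701 (octal) → 3×512 + 7×64 + 1 = 1985 (decimal)
Convert 0xD0C (hexadecimal) → 13×256 + 12 = 3340 (decimal)
Compute 1985 + 3340 = 5325
5325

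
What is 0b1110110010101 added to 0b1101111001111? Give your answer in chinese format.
Convert 0b1110110010101 (binary) → 4096 + 2048 + 1024 + 256 + 128 + 16 + 4 + 1 = 7573 (decimal)
Convert 0b1101111001111 (binary) → 4096 + 2048 + 512 + 256 + 128 + 64 + 8 + 4 + 2 + 1 = 7119 (decimal)
Compute 7573 + 7119 = 14692
Convert 14692 (decimal) → 14692 = 1×10000 + 4×1000 + 6×100 + 9×10 + 2 → 一万四千六百九十二 (Chinese numeral)
一万四千六百九十二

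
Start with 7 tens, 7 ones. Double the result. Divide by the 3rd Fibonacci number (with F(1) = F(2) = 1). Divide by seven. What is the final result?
Convert 7 tens, 7 ones (place-value notation) → 7×10 + 7 = 77 (decimal)
Start: 77
77 × 2 = 154
Convert the 3rd Fibonacci number (with F(1) = F(2) = 1) (Fibonacci index) → 1, 1, 2 → 2 (decimal)
154 ÷ 2 = 77
Convert seven (English words) → 7 (decimal)
77 ÷ 7 = 11
11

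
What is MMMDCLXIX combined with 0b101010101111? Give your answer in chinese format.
Convert MMMDCLXIX (Roman numeral) → 1000 + 1000 + 1000 + 500 + 100 + 50 + 10 + 9 = 3669 (decimal)
Convert 0b101010101111 (binary) → 2048 + 512 + 128 + 32 + 8 + 4 + 2 + 1 = 2735 (decimal)
Compute 3669 + 2735 = 6404
Convert 6404 (decimal) → 6404 = 6×1000 + 4×100 + 4 → 六千四百零四 (Chinese numeral)
六千四百零四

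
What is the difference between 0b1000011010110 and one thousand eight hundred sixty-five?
Convert 0b1000011010110 (binary) → 4096 + 128 + 64 + 16 + 4 + 2 = 4310 (decimal)
Convert one thousand eight hundred sixty-five (English words) → 1×1000 + 8×100 + 65 = 1865 (decimal)
Difference: |4310 - 1865| = 2445
2445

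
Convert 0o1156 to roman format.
Convert 0o1156 (octal) → 1×512 + 1×64 + 5×8 + 6 = 622 (decimal)
Convert 622 (decimal) → 622 = 500 + 100 + 10 + 10 + 1 + 1 → DCXXII (Roman numeral)
DCXXII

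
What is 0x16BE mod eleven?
Convert 0x16BE (hexadecimal) → 1×4096 + 6×256 + 11×16 + 14 = 5822 (decimal)
Convert eleven (English words) → 11 (decimal)
Compute 5822 mod 11 = 3
3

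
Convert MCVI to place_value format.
Convert MCVI (Roman numeral) → 1000 + 100 + 5 + 1 = 1106 (decimal)
Convert 1106 (decimal) → 1106 = 1×1000 + 1×100 + 6 → 1 thousand, 1 hundred, 6 ones (place-value notation)
1 thousand, 1 hundred, 6 ones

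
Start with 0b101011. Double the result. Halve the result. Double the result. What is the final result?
Convert 0b101011 (binary) → 32 + 8 + 2 + 1 = 43 (decimal)
Start: 43
43 × 2 = 86
86 ÷ 2 = 43
43 × 2 = 86
86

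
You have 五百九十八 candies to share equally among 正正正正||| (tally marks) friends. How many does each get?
Convert 五百九十八 (Chinese numeral) → 5×100 + 9×10 + 8 = 598 (decimal)
Convert 正正正正||| (tally marks) → 5 + 5 + 5 + 5 + 3 = 23 (decimal)
Compute 598 ÷ 23 = 26
26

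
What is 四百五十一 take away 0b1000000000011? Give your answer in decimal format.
Convert 四百五十一 (Chinese numeral) → 4×100 + 5×10 + 1 = 451 (decimal)
Convert 0b1000000000011 (binary) → 4096 + 2 + 1 = 4099 (decimal)
Compute 451 - 4099 = -3648
-3648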